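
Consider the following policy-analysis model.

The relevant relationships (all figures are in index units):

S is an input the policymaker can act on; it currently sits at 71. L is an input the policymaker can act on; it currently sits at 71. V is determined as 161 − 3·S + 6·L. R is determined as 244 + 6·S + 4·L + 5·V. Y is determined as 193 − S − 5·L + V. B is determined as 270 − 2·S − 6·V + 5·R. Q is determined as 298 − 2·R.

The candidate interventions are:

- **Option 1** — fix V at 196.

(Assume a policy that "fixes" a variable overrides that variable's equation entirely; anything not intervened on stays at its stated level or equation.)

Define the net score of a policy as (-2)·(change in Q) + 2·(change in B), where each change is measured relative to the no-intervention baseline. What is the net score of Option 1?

-10324

Baseline:
  S = 71
  L = 71
  V = 161 − 3·71 + 6·71 = 374
  R = 244 + 6·71 + 4·71 + 5·374 = 2824
  B = 270 − 2·71 − 6·374 + 5·2824 = 12004
  Q = 298 − 2·2824 = -5350
Option 1 (V := 196):
  S = 71
  L = 71
  V = 196
  R = 244 + 6·71 + 4·71 + 5·196 = 1934
  B = 270 − 2·71 − 6·196 + 5·1934 = 8622
  Q = 298 − 2·1934 = -3570
ΔQ = -3570 − (-5350) = 1780; ΔB = 8622 − 12004 = -3382
Score = (-2)·1780 + 2·(-3382) = -10324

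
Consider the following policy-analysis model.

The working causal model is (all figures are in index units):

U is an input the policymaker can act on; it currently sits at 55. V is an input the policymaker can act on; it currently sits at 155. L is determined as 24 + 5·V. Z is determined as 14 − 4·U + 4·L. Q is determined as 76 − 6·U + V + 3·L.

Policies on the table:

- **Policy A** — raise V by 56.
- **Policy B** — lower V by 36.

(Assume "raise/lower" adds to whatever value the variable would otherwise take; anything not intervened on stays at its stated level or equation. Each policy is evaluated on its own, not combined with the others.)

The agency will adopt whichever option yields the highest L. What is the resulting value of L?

Policy A (V + 56):
  V = 155 + 56 = 211
  L = 24 + 5·211 = 1079
Policy B (V − 36):
  V = 155 − 36 = 119
  L = 24 + 5·119 = 619
Comparing — Policy A: L=1079, Policy B: L=619. Highest is 1079 (Policy A).

1079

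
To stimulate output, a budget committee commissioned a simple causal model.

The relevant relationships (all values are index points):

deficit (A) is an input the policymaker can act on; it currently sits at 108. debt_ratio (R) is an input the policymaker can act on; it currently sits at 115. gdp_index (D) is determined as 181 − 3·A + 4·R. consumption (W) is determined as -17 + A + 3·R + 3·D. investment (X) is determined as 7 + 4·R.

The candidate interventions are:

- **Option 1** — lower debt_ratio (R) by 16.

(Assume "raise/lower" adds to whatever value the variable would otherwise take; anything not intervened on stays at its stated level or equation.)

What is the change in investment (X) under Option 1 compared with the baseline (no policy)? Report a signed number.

-64

Baseline:
  R = 115
  X = 7 + 4·115 = 467
Option 1 (R − 16):
  R = 115 − 16 = 99
  X = 7 + 4·99 = 403
Change in X: 403 − 467 = -64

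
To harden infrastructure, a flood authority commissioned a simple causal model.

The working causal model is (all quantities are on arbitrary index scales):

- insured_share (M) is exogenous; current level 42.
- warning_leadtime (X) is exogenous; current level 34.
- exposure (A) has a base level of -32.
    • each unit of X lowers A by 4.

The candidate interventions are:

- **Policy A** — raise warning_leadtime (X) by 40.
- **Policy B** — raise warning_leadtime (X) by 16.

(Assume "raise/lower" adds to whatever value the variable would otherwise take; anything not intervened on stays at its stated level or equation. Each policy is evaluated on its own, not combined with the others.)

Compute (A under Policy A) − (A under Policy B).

Policy A (X + 40):
  X = 34 + 40 = 74
  A = -32 − 4·74 = -328
Policy B (X + 16):
  X = 34 + 16 = 50
  A = -32 − 4·50 = -232
A: -328 − (-232) = -96

-96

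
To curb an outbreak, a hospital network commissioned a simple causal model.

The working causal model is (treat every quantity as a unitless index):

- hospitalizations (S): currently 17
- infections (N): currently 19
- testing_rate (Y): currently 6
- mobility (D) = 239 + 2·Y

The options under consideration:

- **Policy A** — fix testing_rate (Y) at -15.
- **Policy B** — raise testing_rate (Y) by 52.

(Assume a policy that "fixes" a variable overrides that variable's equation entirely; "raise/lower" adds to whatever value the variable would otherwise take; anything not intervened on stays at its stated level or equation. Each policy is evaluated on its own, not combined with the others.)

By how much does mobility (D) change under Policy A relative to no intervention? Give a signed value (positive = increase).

-42

Baseline:
  Y = 6
  D = 239 + 2·6 = 251
Policy A (Y := -15):
  Y = -15
  D = 239 + 2·(-15) = 209
Change in D: 209 − 251 = -42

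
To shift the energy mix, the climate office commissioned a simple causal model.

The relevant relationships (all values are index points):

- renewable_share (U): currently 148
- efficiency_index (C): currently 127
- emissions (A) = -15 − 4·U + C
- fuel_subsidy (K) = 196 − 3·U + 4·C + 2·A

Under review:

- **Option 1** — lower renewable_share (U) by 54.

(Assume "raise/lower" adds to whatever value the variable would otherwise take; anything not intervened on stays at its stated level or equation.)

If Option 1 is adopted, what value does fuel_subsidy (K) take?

-106

Option 1 (U − 54):
  U = 148 − 54 = 94
  C = 127
  A = -15 − 4·94 + 127 = -264
  K = 196 − 3·94 + 4·127 + 2·(-264) = -106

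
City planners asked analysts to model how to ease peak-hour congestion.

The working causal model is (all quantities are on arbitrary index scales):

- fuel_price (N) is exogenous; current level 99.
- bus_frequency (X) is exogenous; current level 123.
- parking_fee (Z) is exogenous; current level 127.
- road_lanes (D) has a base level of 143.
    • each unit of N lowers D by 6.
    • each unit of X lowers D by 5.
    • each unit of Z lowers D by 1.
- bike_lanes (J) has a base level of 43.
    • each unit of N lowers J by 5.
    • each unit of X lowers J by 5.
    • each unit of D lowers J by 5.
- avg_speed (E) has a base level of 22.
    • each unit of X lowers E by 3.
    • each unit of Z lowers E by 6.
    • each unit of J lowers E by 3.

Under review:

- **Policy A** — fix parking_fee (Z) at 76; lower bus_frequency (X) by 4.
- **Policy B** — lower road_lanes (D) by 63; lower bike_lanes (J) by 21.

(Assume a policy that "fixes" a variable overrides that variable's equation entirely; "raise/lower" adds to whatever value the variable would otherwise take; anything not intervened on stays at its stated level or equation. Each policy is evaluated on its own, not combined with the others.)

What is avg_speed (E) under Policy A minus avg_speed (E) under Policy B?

2205

Policy A (Z := 76, X − 4):
  N = 99
  X = 123 − 4 = 119
  Z = 76
  D = 143 − 6·99 − 5·119 − 76 = -1122
  J = 43 − 5·99 − 5·119 − 5·(-1122) = 4563
  E = 22 − 3·119 − 6·76 − 3·4563 = -14480
Policy B (D − 63, J − 21):
  N = 99
  X = 123
  Z = 127
  D = 143 − 6·99 − 5·123 − 127 (−63 from intervention) = -1256
  J = 43 − 5·99 − 5·123 − 5·(-1256) (−21 from intervention) = 5192
  E = 22 − 3·123 − 6·127 − 3·5192 = -16685
E: -14480 − (-16685) = 2205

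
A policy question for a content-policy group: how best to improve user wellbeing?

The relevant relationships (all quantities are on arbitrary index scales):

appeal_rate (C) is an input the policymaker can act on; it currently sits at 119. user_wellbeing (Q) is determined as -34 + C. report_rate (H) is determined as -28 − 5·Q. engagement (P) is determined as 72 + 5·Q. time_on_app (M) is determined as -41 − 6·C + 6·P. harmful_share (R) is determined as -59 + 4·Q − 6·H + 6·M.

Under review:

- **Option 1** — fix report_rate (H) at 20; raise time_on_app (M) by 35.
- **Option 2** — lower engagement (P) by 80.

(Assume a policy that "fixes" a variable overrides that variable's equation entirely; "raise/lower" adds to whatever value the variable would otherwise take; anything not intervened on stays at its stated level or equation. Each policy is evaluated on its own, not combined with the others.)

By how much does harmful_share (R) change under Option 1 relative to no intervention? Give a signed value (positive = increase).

Baseline:
  C = 119
  Q = -34 + 119 = 85
  H = -28 − 5·85 = -453
  P = 72 + 5·85 = 497
  M = -41 − 6·119 + 6·497 = 2227
  R = -59 + 4·85 − 6·(-453) + 6·2227 = 16361
Option 1 (H := 20, M + 35):
  C = 119
  Q = -34 + 119 = 85
  H = 20
  P = 72 + 5·85 = 497
  M = -41 − 6·119 + 6·497 (+35 from intervention) = 2262
  R = -59 + 4·85 − 6·20 + 6·2262 = 13733
Change in R: 13733 − 16361 = -2628

-2628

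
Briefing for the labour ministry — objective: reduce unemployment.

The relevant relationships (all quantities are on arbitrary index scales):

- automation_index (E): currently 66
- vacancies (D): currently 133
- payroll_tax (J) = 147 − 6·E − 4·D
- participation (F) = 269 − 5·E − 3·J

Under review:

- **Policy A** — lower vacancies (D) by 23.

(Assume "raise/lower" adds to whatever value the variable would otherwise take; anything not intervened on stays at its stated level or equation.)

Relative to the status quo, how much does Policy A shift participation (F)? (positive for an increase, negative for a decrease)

Baseline:
  E = 66
  D = 133
  J = 147 − 6·66 − 4·133 = -781
  F = 269 − 5·66 − 3·(-781) = 2282
Policy A (D − 23):
  E = 66
  D = 133 − 23 = 110
  J = 147 − 6·66 − 4·110 = -689
  F = 269 − 5·66 − 3·(-689) = 2006
Change in F: 2006 − 2282 = -276

-276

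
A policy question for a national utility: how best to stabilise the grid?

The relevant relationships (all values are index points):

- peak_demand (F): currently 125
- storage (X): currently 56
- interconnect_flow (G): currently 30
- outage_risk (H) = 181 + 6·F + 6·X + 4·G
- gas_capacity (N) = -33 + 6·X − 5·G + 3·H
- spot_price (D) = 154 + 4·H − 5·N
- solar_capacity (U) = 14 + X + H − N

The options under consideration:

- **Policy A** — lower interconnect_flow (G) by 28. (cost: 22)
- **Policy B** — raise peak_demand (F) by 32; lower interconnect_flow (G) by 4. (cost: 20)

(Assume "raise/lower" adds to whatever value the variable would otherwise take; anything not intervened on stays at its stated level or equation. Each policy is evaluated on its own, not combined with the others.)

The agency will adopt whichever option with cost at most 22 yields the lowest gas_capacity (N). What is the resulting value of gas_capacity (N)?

4118

Policy A (G − 28):
  F = 125
  X = 56
  G = 30 − 28 = 2
  H = 181 + 6·125 + 6·56 + 4·2 = 1275
  N = -33 + 6·56 − 5·2 + 3·1275 = 4118
Policy B (F + 32, G − 4):
  F = 125 + 32 = 157
  X = 56
  G = 30 − 4 = 26
  H = 181 + 6·157 + 6·56 + 4·26 = 1563
  N = -33 + 6·56 − 5·26 + 3·1563 = 4862
Comparing — Policy A: N=4118, Policy B: N=4862. Lowest is 4118 (Policy A).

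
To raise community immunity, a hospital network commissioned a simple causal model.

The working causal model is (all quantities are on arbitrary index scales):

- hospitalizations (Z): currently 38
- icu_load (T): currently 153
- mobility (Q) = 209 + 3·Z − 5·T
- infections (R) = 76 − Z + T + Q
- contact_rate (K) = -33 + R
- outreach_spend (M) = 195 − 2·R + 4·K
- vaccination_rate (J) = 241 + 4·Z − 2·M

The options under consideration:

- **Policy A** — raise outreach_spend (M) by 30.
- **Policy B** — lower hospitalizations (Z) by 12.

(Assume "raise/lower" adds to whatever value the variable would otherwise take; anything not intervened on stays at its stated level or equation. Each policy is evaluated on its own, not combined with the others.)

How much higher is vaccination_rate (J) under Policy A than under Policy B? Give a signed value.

Policy A (M + 30):
  Z = 38
  T = 153
  Q = 209 + 3·38 − 5·153 = -442
  R = 76 − 38 + 153 + (-442) = -251
  K = -33 + (-251) = -284
  M = 195 − 2·(-251) + 4·(-284) (+30 from intervention) = -409
  J = 241 + 4·38 − 2·(-409) = 1211
Policy B (Z − 12):
  Z = 38 − 12 = 26
  T = 153
  Q = 209 + 3·26 − 5·153 = -478
  R = 76 − 26 + 153 + (-478) = -275
  K = -33 + (-275) = -308
  M = 195 − 2·(-275) + 4·(-308) = -487
  J = 241 + 4·26 − 2·(-487) = 1319
J: 1211 − 1319 = -108

-108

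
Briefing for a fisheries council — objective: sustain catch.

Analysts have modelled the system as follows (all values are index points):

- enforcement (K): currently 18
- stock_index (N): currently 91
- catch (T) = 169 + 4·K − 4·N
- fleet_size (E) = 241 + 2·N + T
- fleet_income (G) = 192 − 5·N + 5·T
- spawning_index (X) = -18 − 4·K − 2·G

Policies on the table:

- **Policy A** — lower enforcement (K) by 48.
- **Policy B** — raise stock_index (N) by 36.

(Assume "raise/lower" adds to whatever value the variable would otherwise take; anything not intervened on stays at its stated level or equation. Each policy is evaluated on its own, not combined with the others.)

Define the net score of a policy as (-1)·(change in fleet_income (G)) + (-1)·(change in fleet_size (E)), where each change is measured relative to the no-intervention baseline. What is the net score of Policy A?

Baseline:
  K = 18
  N = 91
  T = 169 + 4·18 − 4·91 = -123
  E = 241 + 2·91 + (-123) = 300
  G = 192 − 5·91 + 5·(-123) = -878
Policy A (K − 48):
  K = 18 − 48 = -30
  N = 91
  T = 169 + 4·(-30) − 4·91 = -315
  E = 241 + 2·91 + (-315) = 108
  G = 192 − 5·91 + 5·(-315) = -1838
ΔG = -1838 − (-878) = -960; ΔE = 108 − 300 = -192
Score = (-1)·(-960) + (-1)·(-192) = 1152

1152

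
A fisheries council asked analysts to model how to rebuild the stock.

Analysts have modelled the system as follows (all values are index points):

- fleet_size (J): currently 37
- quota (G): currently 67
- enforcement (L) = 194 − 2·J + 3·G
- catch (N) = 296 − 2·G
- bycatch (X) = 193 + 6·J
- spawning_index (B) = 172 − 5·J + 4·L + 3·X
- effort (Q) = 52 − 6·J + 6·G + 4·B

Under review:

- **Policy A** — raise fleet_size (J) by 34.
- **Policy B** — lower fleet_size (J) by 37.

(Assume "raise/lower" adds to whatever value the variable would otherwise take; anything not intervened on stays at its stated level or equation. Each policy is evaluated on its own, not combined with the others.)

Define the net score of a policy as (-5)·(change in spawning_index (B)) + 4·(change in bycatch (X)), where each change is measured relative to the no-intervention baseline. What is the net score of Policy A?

-34

Baseline:
  J = 37
  G = 67
  L = 194 − 2·37 + 3·67 = 321
  X = 193 + 6·37 = 415
  B = 172 − 5·37 + 4·321 + 3·415 = 2516
Policy A (J + 34):
  J = 37 + 34 = 71
  G = 67
  L = 194 − 2·71 + 3·67 = 253
  X = 193 + 6·71 = 619
  B = 172 − 5·71 + 4·253 + 3·619 = 2686
ΔB = 2686 − 2516 = 170; ΔX = 619 − 415 = 204
Score = (-5)·170 + 4·204 = -34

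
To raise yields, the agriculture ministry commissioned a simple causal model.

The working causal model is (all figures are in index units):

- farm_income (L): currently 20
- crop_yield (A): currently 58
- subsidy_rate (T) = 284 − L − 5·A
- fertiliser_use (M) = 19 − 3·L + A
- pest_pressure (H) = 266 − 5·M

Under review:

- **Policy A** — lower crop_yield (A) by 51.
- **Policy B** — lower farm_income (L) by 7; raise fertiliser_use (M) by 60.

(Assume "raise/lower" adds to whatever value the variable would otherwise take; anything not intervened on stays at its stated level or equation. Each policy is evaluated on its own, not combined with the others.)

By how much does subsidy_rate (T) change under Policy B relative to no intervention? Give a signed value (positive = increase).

Baseline:
  L = 20
  A = 58
  T = 284 − 20 − 5·58 = -26
Policy B (L − 7, M + 60):
  L = 20 − 7 = 13
  A = 58
  T = 284 − 13 − 5·58 = -19
Change in T: -19 − (-26) = 7

7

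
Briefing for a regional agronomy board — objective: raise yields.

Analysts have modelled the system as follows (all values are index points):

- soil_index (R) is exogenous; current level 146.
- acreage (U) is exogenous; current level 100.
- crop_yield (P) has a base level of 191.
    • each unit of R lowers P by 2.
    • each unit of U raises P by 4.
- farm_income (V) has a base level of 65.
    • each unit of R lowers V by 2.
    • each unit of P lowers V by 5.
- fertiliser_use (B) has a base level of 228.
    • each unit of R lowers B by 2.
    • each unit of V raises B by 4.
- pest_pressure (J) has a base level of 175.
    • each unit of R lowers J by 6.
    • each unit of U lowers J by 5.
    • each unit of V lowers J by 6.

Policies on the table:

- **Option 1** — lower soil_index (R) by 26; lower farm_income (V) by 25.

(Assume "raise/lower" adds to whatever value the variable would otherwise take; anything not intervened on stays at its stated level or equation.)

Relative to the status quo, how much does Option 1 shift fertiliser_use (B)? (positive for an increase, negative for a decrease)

Baseline:
  R = 146
  U = 100
  P = 191 − 2·146 + 4·100 = 299
  V = 65 − 2·146 − 5·299 = -1722
  B = 228 − 2·146 + 4·(-1722) = -6952
Option 1 (R − 26, V − 25):
  R = 146 − 26 = 120
  U = 100
  P = 191 − 2·120 + 4·100 = 351
  V = 65 − 2·120 − 5·351 (−25 from intervention) = -1955
  B = 228 − 2·120 + 4·(-1955) = -7832
Change in B: -7832 − (-6952) = -880

-880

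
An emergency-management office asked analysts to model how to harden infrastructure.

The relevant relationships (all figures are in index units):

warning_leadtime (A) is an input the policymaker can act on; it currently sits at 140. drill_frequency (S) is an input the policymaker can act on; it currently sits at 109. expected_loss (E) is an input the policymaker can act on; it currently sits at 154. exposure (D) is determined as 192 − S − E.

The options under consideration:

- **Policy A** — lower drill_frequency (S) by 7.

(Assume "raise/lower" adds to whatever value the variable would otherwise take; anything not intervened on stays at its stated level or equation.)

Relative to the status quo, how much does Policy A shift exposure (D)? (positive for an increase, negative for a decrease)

7

Baseline:
  S = 109
  E = 154
  D = 192 − 109 − 154 = -71
Policy A (S − 7):
  S = 109 − 7 = 102
  E = 154
  D = 192 − 102 − 154 = -64
Change in D: -64 − (-71) = 7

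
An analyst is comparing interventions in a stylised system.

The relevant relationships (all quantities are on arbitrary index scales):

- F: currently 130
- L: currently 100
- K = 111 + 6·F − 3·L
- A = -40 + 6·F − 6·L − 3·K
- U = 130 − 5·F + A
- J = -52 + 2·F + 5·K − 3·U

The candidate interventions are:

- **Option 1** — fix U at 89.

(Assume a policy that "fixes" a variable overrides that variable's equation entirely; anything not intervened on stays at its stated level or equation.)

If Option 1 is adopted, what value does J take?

2896

Option 1 (U := 89):
  F = 130
  L = 100
  K = 111 + 6·130 − 3·100 = 591
  A = -40 + 6·130 − 6·100 − 3·591 = -1633
  U = 89
  J = -52 + 2·130 + 5·591 − 3·89 = 2896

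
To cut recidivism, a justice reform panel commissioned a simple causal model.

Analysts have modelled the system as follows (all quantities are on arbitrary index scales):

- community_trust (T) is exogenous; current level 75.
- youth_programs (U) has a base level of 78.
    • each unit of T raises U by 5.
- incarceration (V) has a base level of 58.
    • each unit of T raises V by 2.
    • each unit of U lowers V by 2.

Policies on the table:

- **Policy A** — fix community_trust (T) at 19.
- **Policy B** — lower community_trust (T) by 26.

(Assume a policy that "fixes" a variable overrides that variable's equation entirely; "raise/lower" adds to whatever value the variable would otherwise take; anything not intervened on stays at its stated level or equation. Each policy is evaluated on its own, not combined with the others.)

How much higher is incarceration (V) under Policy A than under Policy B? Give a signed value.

Policy A (T := 19):
  T = 19
  U = 78 + 5·19 = 173
  V = 58 + 2·19 − 2·173 = -250
Policy B (T − 26):
  T = 75 − 26 = 49
  U = 78 + 5·49 = 323
  V = 58 + 2·49 − 2·323 = -490
V: -250 − (-490) = 240

240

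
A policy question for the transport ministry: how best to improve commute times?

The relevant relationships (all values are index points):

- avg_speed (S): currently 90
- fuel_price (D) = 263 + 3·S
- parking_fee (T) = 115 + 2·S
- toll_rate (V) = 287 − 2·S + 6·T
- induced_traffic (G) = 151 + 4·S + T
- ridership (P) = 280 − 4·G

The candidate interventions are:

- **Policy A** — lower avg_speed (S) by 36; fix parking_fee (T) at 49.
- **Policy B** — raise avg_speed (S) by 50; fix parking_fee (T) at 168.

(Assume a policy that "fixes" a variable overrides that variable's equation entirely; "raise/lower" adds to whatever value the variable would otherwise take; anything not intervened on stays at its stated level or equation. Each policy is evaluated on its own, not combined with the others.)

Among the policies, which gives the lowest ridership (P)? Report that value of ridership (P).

-3236

Policy A (S − 36, T := 49):
  S = 90 − 36 = 54
  T = 49
  G = 151 + 4·54 + 49 = 416
  P = 280 − 4·416 = -1384
Policy B (S + 50, T := 168):
  S = 90 + 50 = 140
  T = 168
  G = 151 + 4·140 + 168 = 879
  P = 280 − 4·879 = -3236
Comparing — Policy A: P=-1384, Policy B: P=-3236. Lowest is -3236 (Policy B).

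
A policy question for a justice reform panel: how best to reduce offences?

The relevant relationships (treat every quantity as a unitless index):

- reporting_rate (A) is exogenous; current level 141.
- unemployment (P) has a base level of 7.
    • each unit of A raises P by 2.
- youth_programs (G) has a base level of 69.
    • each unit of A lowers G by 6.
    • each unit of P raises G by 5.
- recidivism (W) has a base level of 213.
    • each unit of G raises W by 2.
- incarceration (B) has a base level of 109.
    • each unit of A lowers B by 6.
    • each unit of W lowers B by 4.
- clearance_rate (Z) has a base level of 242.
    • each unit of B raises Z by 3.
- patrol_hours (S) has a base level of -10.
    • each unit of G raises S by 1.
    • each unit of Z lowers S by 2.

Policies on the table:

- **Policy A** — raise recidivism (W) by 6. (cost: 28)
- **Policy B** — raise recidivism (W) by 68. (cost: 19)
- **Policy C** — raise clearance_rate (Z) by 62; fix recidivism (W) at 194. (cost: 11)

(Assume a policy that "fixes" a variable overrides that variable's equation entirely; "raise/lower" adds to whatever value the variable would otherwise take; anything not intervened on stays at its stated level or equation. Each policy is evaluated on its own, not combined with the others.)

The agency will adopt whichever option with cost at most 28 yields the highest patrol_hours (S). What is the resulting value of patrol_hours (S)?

Policy A (W + 6):
  A = 141
  P = 7 + 2·141 = 289
  G = 69 − 6·141 + 5·289 = 668
  W = 213 + 2·668 (+6 from intervention) = 1555
  B = 109 − 6·141 − 4·1555 = -6957
  Z = 242 + 3·(-6957) = -20629
  S = -10 + 668 − 2·(-20629) = 41916
Policy B (W + 68):
  A = 141
  P = 7 + 2·141 = 289
  G = 69 − 6·141 + 5·289 = 668
  W = 213 + 2·668 (+68 from intervention) = 1617
  B = 109 − 6·141 − 4·1617 = -7205
  Z = 242 + 3·(-7205) = -21373
  S = -10 + 668 − 2·(-21373) = 43404
Policy C (Z + 62, W := 194):
  A = 141
  P = 7 + 2·141 = 289
  G = 69 − 6·141 + 5·289 = 668
  W = 194
  B = 109 − 6·141 − 4·194 = -1513
  Z = 242 + 3·(-1513) (+62 from intervention) = -4235
  S = -10 + 668 − 2·(-4235) = 9128
Comparing — Policy A: S=41916, Policy B: S=43404, Policy C: S=9128. Highest is 43404 (Policy B).

43404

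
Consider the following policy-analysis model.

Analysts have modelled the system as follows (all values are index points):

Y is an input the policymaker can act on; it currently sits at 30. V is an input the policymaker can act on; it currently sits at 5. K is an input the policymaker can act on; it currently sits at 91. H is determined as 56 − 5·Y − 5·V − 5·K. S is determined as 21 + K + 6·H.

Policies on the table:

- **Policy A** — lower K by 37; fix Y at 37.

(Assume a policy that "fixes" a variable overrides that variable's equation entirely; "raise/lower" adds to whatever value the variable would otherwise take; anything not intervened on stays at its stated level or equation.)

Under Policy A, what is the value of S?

-2469

Policy A (K − 37, Y := 37):
  Y = 37
  V = 5
  K = 91 − 37 = 54
  H = 56 − 5·37 − 5·5 − 5·54 = -424
  S = 21 + 54 + 6·(-424) = -2469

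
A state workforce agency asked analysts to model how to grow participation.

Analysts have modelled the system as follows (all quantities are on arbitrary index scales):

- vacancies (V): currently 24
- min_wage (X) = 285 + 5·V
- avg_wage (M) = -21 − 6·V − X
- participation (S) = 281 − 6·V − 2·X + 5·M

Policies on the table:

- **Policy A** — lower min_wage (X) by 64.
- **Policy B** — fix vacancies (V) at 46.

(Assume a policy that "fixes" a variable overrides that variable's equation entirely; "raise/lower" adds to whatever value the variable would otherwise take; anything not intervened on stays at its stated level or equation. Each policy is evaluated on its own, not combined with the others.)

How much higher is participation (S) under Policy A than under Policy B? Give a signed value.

Policy A (X − 64):
  V = 24
  X = 285 + 5·24 (−64 from intervention) = 341
  M = -21 − 6·24 − 341 = -506
  S = 281 − 6·24 − 2·341 + 5·(-506) = -3075
Policy B (V := 46):
  V = 46
  X = 285 + 5·46 = 515
  M = -21 − 6·46 − 515 = -812
  S = 281 − 6·46 − 2·515 + 5·(-812) = -5085
S: -3075 − (-5085) = 2010

2010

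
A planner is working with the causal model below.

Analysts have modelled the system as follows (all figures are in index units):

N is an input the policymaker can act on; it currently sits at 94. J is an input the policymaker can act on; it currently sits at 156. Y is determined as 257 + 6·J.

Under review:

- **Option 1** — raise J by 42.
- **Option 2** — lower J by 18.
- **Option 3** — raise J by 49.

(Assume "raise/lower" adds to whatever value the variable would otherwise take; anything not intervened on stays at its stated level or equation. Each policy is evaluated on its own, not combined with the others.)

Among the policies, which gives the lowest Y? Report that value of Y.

1085

Option 1 (J + 42):
  J = 156 + 42 = 198
  Y = 257 + 6·198 = 1445
Option 2 (J − 18):
  J = 156 − 18 = 138
  Y = 257 + 6·138 = 1085
Option 3 (J + 49):
  J = 156 + 49 = 205
  Y = 257 + 6·205 = 1487
Comparing — Option 1: Y=1445, Option 2: Y=1085, Option 3: Y=1487. Lowest is 1085 (Option 2).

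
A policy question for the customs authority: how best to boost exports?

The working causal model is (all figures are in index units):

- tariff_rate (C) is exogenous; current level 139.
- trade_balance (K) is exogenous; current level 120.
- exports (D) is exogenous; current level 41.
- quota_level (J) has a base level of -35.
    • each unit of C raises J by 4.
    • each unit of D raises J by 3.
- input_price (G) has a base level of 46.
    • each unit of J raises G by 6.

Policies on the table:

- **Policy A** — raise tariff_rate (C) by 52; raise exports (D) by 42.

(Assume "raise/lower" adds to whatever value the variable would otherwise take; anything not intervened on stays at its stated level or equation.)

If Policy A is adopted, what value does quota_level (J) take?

Policy A (C + 52, D + 42):
  C = 139 + 52 = 191
  D = 41 + 42 = 83
  J = -35 + 4·191 + 3·83 = 978

978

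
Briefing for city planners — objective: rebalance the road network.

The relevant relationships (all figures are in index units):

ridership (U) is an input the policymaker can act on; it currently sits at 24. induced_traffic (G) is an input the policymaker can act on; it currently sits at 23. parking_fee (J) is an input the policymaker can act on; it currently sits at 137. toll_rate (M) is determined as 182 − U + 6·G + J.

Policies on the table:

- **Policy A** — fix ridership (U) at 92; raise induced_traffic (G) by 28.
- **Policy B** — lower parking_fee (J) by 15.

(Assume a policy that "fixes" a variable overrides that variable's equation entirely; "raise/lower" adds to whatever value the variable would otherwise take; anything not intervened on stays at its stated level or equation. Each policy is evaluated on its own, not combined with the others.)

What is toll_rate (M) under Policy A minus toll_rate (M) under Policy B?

115

Policy A (U := 92, G + 28):
  U = 92
  G = 23 + 28 = 51
  J = 137
  M = 182 − 92 + 6·51 + 137 = 533
Policy B (J − 15):
  U = 24
  G = 23
  J = 137 − 15 = 122
  M = 182 − 24 + 6·23 + 122 = 418
M: 533 − 418 = 115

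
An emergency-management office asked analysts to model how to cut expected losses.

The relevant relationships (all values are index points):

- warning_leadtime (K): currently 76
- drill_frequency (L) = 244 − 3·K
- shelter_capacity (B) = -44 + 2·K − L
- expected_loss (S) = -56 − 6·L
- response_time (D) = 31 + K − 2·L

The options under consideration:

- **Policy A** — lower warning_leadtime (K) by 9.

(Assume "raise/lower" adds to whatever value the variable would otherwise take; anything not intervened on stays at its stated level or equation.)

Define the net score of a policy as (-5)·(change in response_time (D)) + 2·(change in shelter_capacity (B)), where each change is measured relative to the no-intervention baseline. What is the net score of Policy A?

Baseline:
  K = 76
  L = 244 − 3·76 = 16
  B = -44 + 2·76 − 16 = 92
  D = 31 + 76 − 2·16 = 75
Policy A (K − 9):
  K = 76 − 9 = 67
  L = 244 − 3·67 = 43
  B = -44 + 2·67 − 43 = 47
  D = 31 + 67 − 2·43 = 12
ΔD = 12 − 75 = -63; ΔB = 47 − 92 = -45
Score = (-5)·(-63) + 2·(-45) = 225

225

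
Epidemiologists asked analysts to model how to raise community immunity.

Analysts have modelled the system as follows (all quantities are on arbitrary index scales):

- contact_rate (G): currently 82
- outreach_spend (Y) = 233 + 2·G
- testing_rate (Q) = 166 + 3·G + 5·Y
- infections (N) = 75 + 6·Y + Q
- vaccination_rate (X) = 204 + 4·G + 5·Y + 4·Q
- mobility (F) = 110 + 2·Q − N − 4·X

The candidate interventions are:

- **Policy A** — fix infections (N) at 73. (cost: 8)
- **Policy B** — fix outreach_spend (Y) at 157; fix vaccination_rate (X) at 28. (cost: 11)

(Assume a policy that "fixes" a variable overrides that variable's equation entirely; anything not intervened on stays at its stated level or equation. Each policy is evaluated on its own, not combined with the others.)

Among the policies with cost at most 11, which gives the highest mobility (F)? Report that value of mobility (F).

178

Policy A (N := 73):
  G = 82
  Y = 233 + 2·82 = 397
  Q = 166 + 3·82 + 5·397 = 2397
  N = 73
  X = 204 + 4·82 + 5·397 + 4·2397 = 12105
  F = 110 + 2·2397 − 73 − 4·12105 = -43589
Policy B (Y := 157, X := 28):
  G = 82
  Y = 157
  Q = 166 + 3·82 + 5·157 = 1197
  N = 75 + 6·157 + 1197 = 2214
  X = 28
  F = 110 + 2·1197 − 2214 − 4·28 = 178
Comparing — Policy A: F=-43589, Policy B: F=178. Highest is 178 (Policy B).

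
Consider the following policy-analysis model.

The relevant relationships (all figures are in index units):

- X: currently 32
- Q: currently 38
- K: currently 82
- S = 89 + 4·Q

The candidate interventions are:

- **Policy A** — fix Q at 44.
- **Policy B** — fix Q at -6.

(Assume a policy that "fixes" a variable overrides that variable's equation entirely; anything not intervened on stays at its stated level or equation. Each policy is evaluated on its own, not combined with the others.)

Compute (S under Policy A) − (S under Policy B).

Policy A (Q := 44):
  Q = 44
  S = 89 + 4·44 = 265
Policy B (Q := -6):
  Q = -6
  S = 89 + 4·(-6) = 65
S: 265 − 65 = 200

200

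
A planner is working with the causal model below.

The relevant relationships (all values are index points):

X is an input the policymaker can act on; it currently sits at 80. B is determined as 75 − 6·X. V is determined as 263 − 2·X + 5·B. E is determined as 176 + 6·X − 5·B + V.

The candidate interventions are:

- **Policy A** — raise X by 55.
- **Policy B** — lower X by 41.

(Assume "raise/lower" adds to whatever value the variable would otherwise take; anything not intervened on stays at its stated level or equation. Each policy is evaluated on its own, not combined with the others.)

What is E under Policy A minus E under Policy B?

Policy A (X + 55):
  X = 80 + 55 = 135
  B = 75 − 6·135 = -735
  V = 263 − 2·135 + 5·(-735) = -3682
  E = 176 + 6·135 − 5·(-735) + (-3682) = 979
Policy B (X − 41):
  X = 80 − 41 = 39
  B = 75 − 6·39 = -159
  V = 263 − 2·39 + 5·(-159) = -610
  E = 176 + 6·39 − 5·(-159) + (-610) = 595
E: 979 − 595 = 384

384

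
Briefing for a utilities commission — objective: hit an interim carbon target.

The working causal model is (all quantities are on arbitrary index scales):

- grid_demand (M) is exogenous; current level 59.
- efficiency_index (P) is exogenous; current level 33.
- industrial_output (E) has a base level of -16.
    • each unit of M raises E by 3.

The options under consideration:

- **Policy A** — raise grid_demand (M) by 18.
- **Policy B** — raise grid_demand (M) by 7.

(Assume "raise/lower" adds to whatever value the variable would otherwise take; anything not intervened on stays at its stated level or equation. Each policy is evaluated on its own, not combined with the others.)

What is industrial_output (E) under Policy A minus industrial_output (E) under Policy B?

33

Policy A (M + 18):
  M = 59 + 18 = 77
  E = -16 + 3·77 = 215
Policy B (M + 7):
  M = 59 + 7 = 66
  E = -16 + 3·66 = 182
E: 215 − 182 = 33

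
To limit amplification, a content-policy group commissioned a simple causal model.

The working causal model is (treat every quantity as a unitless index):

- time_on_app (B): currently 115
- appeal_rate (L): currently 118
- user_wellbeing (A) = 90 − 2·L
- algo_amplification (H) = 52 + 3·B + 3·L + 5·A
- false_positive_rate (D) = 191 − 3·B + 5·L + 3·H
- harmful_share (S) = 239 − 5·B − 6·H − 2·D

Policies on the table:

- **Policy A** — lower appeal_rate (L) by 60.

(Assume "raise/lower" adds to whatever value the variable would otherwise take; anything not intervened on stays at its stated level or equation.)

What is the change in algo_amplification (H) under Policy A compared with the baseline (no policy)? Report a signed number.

Baseline:
  B = 115
  L = 118
  A = 90 − 2·118 = -146
  H = 52 + 3·115 + 3·118 + 5·(-146) = 21
Policy A (L − 60):
  B = 115
  L = 118 − 60 = 58
  A = 90 − 2·58 = -26
  H = 52 + 3·115 + 3·58 + 5·(-26) = 441
Change in H: 441 − 21 = 420

420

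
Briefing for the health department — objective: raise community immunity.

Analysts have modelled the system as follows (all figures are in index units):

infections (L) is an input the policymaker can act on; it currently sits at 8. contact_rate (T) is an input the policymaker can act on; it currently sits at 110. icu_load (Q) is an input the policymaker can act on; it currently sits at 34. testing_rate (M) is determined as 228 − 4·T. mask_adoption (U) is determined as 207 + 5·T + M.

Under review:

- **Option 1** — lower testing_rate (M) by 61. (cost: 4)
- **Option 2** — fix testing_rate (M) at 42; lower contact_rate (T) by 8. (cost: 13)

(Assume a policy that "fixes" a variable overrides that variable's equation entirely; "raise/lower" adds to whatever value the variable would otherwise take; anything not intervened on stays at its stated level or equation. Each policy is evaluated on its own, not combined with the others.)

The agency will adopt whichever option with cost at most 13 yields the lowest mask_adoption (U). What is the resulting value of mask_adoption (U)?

484

Option 1 (M − 61):
  T = 110
  M = 228 − 4·110 (−61 from intervention) = -273
  U = 207 + 5·110 + (-273) = 484
Option 2 (M := 42, T − 8):
  T = 110 − 8 = 102
  M = 42
  U = 207 + 5·102 + 42 = 759
Comparing — Option 1: U=484, Option 2: U=759. Lowest is 484 (Option 1).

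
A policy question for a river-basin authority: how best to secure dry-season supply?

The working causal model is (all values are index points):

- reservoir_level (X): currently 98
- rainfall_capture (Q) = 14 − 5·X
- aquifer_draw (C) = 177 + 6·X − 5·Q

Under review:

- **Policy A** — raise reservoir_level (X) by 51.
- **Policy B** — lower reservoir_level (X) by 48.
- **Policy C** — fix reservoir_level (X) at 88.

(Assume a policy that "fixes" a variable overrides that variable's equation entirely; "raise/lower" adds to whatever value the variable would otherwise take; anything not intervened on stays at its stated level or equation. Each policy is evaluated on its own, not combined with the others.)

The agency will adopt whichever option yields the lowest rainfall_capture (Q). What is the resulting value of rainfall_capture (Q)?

-731

Policy A (X + 51):
  X = 98 + 51 = 149
  Q = 14 − 5·149 = -731
Policy B (X − 48):
  X = 98 − 48 = 50
  Q = 14 − 5·50 = -236
Policy C (X := 88):
  X = 88
  Q = 14 − 5·88 = -426
Comparing — Policy A: Q=-731, Policy B: Q=-236, Policy C: Q=-426. Lowest is -731 (Policy A).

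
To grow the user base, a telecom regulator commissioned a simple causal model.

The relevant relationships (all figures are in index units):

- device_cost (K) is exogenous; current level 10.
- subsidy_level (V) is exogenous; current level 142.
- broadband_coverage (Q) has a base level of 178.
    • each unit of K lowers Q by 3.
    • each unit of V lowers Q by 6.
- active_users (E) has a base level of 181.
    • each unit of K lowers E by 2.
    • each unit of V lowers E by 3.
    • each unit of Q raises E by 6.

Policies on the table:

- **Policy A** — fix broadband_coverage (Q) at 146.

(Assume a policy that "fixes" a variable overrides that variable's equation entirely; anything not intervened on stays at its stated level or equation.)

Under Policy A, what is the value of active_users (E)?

Policy A (Q := 146):
  K = 10
  V = 142
  Q = 146
  E = 181 − 2·10 − 3·142 + 6·146 = 611

611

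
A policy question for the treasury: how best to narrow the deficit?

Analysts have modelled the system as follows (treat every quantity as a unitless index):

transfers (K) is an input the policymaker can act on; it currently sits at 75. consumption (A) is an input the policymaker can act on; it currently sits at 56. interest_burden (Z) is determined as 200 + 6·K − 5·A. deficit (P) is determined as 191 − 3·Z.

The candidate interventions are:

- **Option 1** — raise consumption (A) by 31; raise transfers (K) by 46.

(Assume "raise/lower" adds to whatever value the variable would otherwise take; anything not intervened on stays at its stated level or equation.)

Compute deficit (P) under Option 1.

-1282

Option 1 (A + 31, K + 46):
  K = 75 + 46 = 121
  A = 56 + 31 = 87
  Z = 200 + 6·121 − 5·87 = 491
  P = 191 − 3·491 = -1282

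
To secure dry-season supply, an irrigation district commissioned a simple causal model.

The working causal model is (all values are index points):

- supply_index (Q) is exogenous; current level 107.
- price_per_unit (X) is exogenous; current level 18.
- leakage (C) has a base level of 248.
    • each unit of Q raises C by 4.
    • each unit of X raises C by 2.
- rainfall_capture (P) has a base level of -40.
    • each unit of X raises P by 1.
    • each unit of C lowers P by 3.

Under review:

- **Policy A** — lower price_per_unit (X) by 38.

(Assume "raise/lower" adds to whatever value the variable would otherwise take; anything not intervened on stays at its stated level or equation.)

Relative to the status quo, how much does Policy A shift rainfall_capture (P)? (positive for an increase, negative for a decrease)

Baseline:
  Q = 107
  X = 18
  C = 248 + 4·107 + 2·18 = 712
  P = -40 + 18 − 3·712 = -2158
Policy A (X − 38):
  Q = 107
  X = 18 − 38 = -20
  C = 248 + 4·107 + 2·(-20) = 636
  P = -40 + (-20) − 3·636 = -1968
Change in P: -1968 − (-2158) = 190

190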